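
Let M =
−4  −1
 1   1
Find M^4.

M^2 = [[15, 3], [−3, 0]]
M^3 = [[−57, −12], [12, 3]]
M^4 = [[216, 45], [−45, −9]]

[[216, 45], [−45, −9]]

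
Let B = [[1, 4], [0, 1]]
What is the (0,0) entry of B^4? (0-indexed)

B = I + N where N = [[0, 4], [0, 0]] is strictly upper-triangular, so N^2 = 0.
(I + N)^4 = I + 4·N = [[1, 16], [0, 1]].

1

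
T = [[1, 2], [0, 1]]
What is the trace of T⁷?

T = I + N where N = [[0, 2], [0, 0]] is strictly upper-triangular, so N² = 0.
(I + N)⁷ = I + 7·N = [[1, 14], [0, 1]].

2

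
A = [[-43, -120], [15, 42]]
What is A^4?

[[601, 1560], [-195, -504]]

tr A = -1 and det A = -6, so the characteristic polynomial is λ² − (-1)λ + (-6) with roots 2 and -3.
Eigenvectors give P = [[-8, -3], [3, 1]] with P⁻¹ = [[1, 3], [-3, -8]], and A = P·diag(2, -3)·P⁻¹.
Then A^4 = P·diag(16, 81)·P⁻¹ = [[-128, -243], [48, 81]] · [[1, 3], [-3, -8]] = [[601, 1560], [-195, -504]].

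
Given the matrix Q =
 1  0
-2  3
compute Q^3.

tr Q = 4 and det Q = 3, so the characteristic polynomial is λ² − (4)λ + (3) with roots 3 and 1.
Eigenvectors give P = [[0, 1], [-1, 1]] with P⁻¹ = [[1, -1], [1, 0]], and Q = P·diag(3, 1)·P⁻¹.
Then Q^3 = P·diag(27, 1)·P⁻¹ = [[0, 1], [-27, 1]] · [[1, -1], [1, 0]] = [[1, 0], [-26, 27]].

[[1, 0], [-26, 27]]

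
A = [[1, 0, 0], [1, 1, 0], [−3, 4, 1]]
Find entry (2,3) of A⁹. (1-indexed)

0

A = I + N where N = [[0, 0, 0], [1, 0, 0], [−3, 4, 0]] is strictly lower-triangular, so N³ = 0.
(I + N)⁹ = I + 9·N + 36·N² = [[1, 0, 0], [9, 1, 0], [117, 36, 1]].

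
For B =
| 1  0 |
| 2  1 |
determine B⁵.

B = I + N where N = [[0, 0], [2, 0]] is strictly lower-triangular, so N² = 0.
(I + N)⁵ = I + 5·N = [[1, 0], [10, 1]].

[[1, 0], [10, 1]]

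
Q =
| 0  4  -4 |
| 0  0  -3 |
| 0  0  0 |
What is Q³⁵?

Q is strictly triangular, hence nilpotent: Q³ = 0, so Q³⁵ = 0.

[[0, 0, 0], [0, 0, 0], [0, 0, 0]]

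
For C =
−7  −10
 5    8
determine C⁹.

[[−20707, −40390], [20195, 39878]]

tr C = 1 and det C = −6, so the characteristic polynomial is λ² − (1)λ + (−6) with roots 3 and −2.
Eigenvectors give P = [[−1, 2], [1, −1]] with P⁻¹ = [[1, 2], [1, 1]], and C = P·diag(3, −2)·P⁻¹.
Then C⁹ = P·diag(19683, −512)·P⁻¹ = [[−19683, −1024], [19683, 512]] · [[1, 2], [1, 1]] = [[−20707, −40390], [20195, 39878]].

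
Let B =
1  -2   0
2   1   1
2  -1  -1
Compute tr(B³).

-35

B² = [[-3, -4, -2], [6, -4, 0], [-2, -4, 0]]
B³ = [[-15, 4, -2], [-2, -16, -4], [-10, 0, -4]]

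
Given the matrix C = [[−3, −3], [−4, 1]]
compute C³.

[[−87, −57], [−76, −11]]

C² = [[21, 6], [8, 13]]
C³ = [[−87, −57], [−76, −11]]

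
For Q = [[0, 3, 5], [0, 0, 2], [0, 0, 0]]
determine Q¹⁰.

Q is strictly triangular, hence nilpotent: Q³ = 0, so Q¹⁰ = 0.

[[0, 0, 0], [0, 0, 0], [0, 0, 0]]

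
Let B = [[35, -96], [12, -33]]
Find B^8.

[[59041, -157440], [19680, -52479]]

tr B = 2 and det B = -3, so the characteristic polynomial is λ² − (2)λ + (-3) with roots 3 and -1.
Eigenvectors give P = [[-3, -8], [-1, -3]] with P⁻¹ = [[-3, 8], [1, -3]], and B = P·diag(3, -1)·P⁻¹.
Then B^8 = P·diag(6561, 1)·P⁻¹ = [[-19683, -8], [-6561, -3]] · [[-3, 8], [1, -3]] = [[59041, -157440], [19680, -52479]].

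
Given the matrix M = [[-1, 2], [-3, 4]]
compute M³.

M² = [[-5, 6], [-9, 10]]
M³ = [[-13, 14], [-21, 22]]

[[-13, 14], [-21, 22]]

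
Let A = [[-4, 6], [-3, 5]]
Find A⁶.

tr A = 1 and det A = -2, so the characteristic polynomial is λ² − (1)λ + (-2) with roots 2 and -1.
Eigenvectors give P = [[-1, 2], [-1, 1]] with P⁻¹ = [[1, -2], [1, -1]], and A = P·diag(2, -1)·P⁻¹.
Then A⁶ = P·diag(64, 1)·P⁻¹ = [[-64, 2], [-64, 1]] · [[1, -2], [1, -1]] = [[-62, 126], [-63, 127]].

[[-62, 126], [-63, 127]]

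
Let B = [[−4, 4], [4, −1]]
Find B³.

[[−208, 148], [148, −97]]

B² = [[32, −20], [−20, 17]]
B³ = [[−208, 148], [148, −97]]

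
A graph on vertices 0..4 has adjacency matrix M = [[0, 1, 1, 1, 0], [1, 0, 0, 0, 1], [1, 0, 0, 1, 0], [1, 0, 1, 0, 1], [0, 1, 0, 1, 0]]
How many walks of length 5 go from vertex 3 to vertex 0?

The number of length-5 walks from vertex 3 to vertex 0 is entry (3,0) of M⁵, where M is the adjacency matrix.
M² = [[3, 0, 1, 1, 2], [0, 2, 1, 2, 0], [1, 1, 2, 1, 1], [1, 2, 1, 3, 0], [2, 0, 1, 0, 2]]
M³ = [[2, 5, 4, 6, 1], [5, 0, 2, 1, 4], [4, 2, 2, 4, 2], [6, 1, 4, 2, 5], [1, 4, 2, 5, 0]]
M⁴ = [[15, 3, 8, 7, 11], [3, 9, 6, 11, 1], [8, 6, 8, 8, 6], [7, 11, 8, 15, 3], [11, 1, 6, 3, 9]]
M⁵ = [[18, 26, 22, 34, 10], [26, 4, 14, 10, 20], [22, 14, 16, 22, 14], [34, 10, 22, 18, 26], [10, 20, 14, 26, 4]]

34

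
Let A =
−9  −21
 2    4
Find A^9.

[[−134709, −402591], [38342, 114514]]

tr A = −5 and det A = 6, so the characteristic polynomial is λ² − (−5)λ + (6) with roots −3 and −2.
Eigenvectors give P = [[7, −3], [−2, 1]] with P⁻¹ = [[1, 3], [2, 7]], and A = P·diag(−3, −2)·P⁻¹.
Then A^9 = P·diag(−19683, −512)·P⁻¹ = [[−137781, 1536], [39366, −512]] · [[1, 3], [2, 7]] = [[−134709, −402591], [38342, 114514]].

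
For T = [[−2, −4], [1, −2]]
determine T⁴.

[[−64, 0], [0, −64]]

T² = [[0, 16], [−4, 0]]
T³ = [[16, −32], [8, 16]]
T⁴ = [[−64, 0], [0, −64]]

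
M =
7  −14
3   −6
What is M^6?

[[7, −14], [3, −6]]

M² = M (a projection; rank 1, trace 1), so M^6 = M.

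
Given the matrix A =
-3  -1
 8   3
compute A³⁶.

[[1, 0], [0, 1]]

A² = I (check: tr A = 0 and det A = -1), so A³⁶ = I since 36 is even.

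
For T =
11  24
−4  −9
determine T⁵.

[[731, 1464], [−244, −489]]

tr T = 2 and det T = −3, so the characteristic polynomial is λ² − (2)λ + (−3) with roots 3 and −1.
Eigenvectors give P = [[−3, −2], [1, 1]] with P⁻¹ = [[−1, −2], [1, 3]], and T = P·diag(3, −1)·P⁻¹.
Then T⁵ = P·diag(243, −1)·P⁻¹ = [[−729, 2], [243, −1]] · [[−1, −2], [1, 3]] = [[731, 1464], [−244, −489]].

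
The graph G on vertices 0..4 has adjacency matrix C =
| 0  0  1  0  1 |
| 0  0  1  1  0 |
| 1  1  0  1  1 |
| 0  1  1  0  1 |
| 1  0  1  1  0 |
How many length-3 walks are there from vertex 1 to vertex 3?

The number of length-3 walks from vertex 1 to vertex 3 is entry (1,3) of C³, where C is the adjacency matrix.
C² = [[2, 1, 1, 2, 1], [1, 2, 1, 1, 2], [1, 1, 4, 2, 2], [2, 1, 2, 3, 1], [1, 2, 2, 1, 3]]
C³ = [[2, 3, 6, 3, 5], [3, 2, 6, 5, 3], [6, 6, 6, 7, 7], [3, 5, 7, 4, 7], [5, 3, 7, 7, 4]]

5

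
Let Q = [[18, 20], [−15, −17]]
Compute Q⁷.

[[9132, 9260], [−6945, −7073]]

tr Q = 1 and det Q = −6, so the characteristic polynomial is λ² − (1)λ + (−6) with roots −2 and 3.
Eigenvectors give P = [[−1, −4], [1, 3]] with P⁻¹ = [[3, 4], [−1, −1]], and Q = P·diag(−2, 3)·P⁻¹.
Then Q⁷ = P·diag(−128, 2187)·P⁻¹ = [[128, −8748], [−128, 6561]] · [[3, 4], [−1, −1]] = [[9132, 9260], [−6945, −7073]].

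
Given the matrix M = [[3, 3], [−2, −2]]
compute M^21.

M² = M (a projection; rank 1, trace 1), so M^21 = M.

[[3, 3], [−2, −2]]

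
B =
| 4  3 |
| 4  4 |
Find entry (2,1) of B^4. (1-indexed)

B^2 = [[28, 24], [32, 28]]
B^3 = [[208, 180], [240, 208]]
B^4 = [[1552, 1344], [1792, 1552]]

1792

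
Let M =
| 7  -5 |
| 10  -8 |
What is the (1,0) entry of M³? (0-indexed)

tr M = -1 and det M = -6, so the characteristic polynomial is λ² − (-1)λ + (-6) with roots -3 and 2.
Eigenvectors give P = [[-1, 1], [-2, 1]] with P⁻¹ = [[1, -1], [2, -1]], and M = P·diag(-3, 2)·P⁻¹.
Then M³ = P·diag(-27, 8)·P⁻¹ = [[27, 8], [54, 8]] · [[1, -1], [2, -1]] = [[43, -35], [70, -62]].

70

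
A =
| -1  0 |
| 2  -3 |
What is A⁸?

[[1, 0], [-6560, 6561]]

tr A = -4 and det A = 3, so the characteristic polynomial is λ² − (-4)λ + (3) with roots -1 and -3.
Eigenvectors give P = [[-1, 0], [-1, 1]] with P⁻¹ = [[-1, 0], [-1, 1]], and A = P·diag(-1, -3)·P⁻¹.
Then A⁸ = P·diag(1, 6561)·P⁻¹ = [[-1, 0], [-1, 6561]] · [[-1, 0], [-1, 1]] = [[1, 0], [-6560, 6561]].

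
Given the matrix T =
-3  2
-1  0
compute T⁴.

[[31, -30], [15, -14]]

tr T = -3 and det T = 2, so the characteristic polynomial is λ² − (-3)λ + (2) with roots -2 and -1.
Eigenvectors give P = [[-2, 1], [-1, 1]] with P⁻¹ = [[-1, 1], [-1, 2]], and T = P·diag(-2, -1)·P⁻¹.
Then T⁴ = P·diag(16, 1)·P⁻¹ = [[-32, 1], [-16, 1]] · [[-1, 1], [-1, 2]] = [[31, -30], [15, -14]].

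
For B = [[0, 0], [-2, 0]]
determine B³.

[[0, 0], [0, 0]]

B² = [[0, 0], [0, 0]]
B³ = [[0, 0], [0, 0]]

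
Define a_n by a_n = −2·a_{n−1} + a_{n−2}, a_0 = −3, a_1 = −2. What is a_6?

53

With companion matrix C = [[−2, 1], [1, 0]], [a_n, a_{n−1}]ᵀ = C·[a_{n−1}, a_{n−2}]ᵀ, so [a_6, a_5]ᵀ = C⁵·[a_1, a_0]ᵀ.
C⁵ = [[−70, 29], [29, −12]], giving [a_6, a_5]ᵀ = [[53], [−22]].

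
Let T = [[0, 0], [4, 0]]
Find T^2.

[[0, 0], [0, 0]]

T is strictly triangular, hence nilpotent: T^2 = 0, so T^2 = 0.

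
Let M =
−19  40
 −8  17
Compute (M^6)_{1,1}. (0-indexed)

tr M = −2 and det M = −3, so the characteristic polynomial is λ² − (−2)λ + (−3) with roots 1 and −3.
Eigenvectors give P = [[2, 5], [1, 2]] with P⁻¹ = [[−2, 5], [1, −2]], and M = P·diag(1, −3)·P⁻¹.
Then M^6 = P·diag(1, 729)·P⁻¹ = [[2, 3645], [1, 1458]] · [[−2, 5], [1, −2]] = [[3641, −7280], [1456, −2911]].

−2911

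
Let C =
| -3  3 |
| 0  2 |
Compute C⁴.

[[81, -39], [0, 16]]

C² = [[9, -3], [0, 4]]
C³ = [[-27, 21], [0, 8]]
C⁴ = [[81, -39], [0, 16]]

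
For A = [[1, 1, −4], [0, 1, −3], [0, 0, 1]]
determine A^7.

[[1, 7, −91], [0, 1, −21], [0, 0, 1]]

A = I + N where N = [[0, 1, −4], [0, 0, −3], [0, 0, 0]] is strictly upper-triangular, so N^3 = 0.
(I + N)^7 = I + 7·N + 21·N^2 = [[1, 7, −91], [0, 1, −21], [0, 0, 1]].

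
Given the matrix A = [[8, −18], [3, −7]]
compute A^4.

[[46, −90], [15, −29]]

tr A = 1 and det A = −2, so the characteristic polynomial is λ² − (1)λ + (−2) with roots −1 and 2.
Eigenvectors give P = [[2, 3], [1, 1]] with P⁻¹ = [[−1, 3], [1, −2]], and A = P·diag(−1, 2)·P⁻¹.
Then A^4 = P·diag(1, 16)·P⁻¹ = [[2, 48], [1, 16]] · [[−1, 3], [1, −2]] = [[46, −90], [15, −29]].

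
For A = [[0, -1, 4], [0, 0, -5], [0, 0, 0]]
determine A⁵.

A is strictly triangular, hence nilpotent: A³ = 0, so A⁵ = 0.

[[0, 0, 0], [0, 0, 0], [0, 0, 0]]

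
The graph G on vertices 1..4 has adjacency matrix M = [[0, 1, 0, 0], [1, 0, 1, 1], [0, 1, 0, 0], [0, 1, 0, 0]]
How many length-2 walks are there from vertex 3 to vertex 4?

1

The number of length-2 walks from vertex 3 to vertex 4 is entry (3,4) of M², where M is the adjacency matrix.
M² = [[1, 0, 1, 1], [0, 3, 0, 0], [1, 0, 1, 1], [1, 0, 1, 1]]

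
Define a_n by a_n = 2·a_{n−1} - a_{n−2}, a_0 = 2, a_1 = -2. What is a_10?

-38

With companion matrix Q = [[2, -1], [1, 0]], [a_n, a_{n−1}]ᵀ = Q·[a_{n−1}, a_{n−2}]ᵀ, so [a_10, a_9]ᵀ = Q⁹·[a_1, a_0]ᵀ.
Q⁹ = [[10, -9], [9, -8]], giving [a_10, a_9]ᵀ = [[-38], [-34]].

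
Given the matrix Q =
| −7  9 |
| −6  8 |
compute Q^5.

tr Q = 1 and det Q = −2, so the characteristic polynomial is λ² − (1)λ + (−2) with roots 2 and −1.
Eigenvectors give P = [[1, 3], [1, 2]] with P⁻¹ = [[−2, 3], [1, −1]], and Q = P·diag(2, −1)·P⁻¹.
Then Q^5 = P·diag(32, −1)·P⁻¹ = [[32, −3], [32, −2]] · [[−2, 3], [1, −1]] = [[−67, 99], [−66, 98]].

[[−67, 99], [−66, 98]]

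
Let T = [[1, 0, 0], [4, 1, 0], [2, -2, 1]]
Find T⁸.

T = I + N where N = [[0, 0, 0], [4, 0, 0], [2, -2, 0]] is strictly lower-triangular, so N³ = 0.
(I + N)⁸ = I + 8·N + 28·N² = [[1, 0, 0], [32, 1, 0], [-208, -16, 1]].

[[1, 0, 0], [32, 1, 0], [-208, -16, 1]]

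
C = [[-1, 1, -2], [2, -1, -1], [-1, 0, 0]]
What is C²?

[[5, -2, 1], [-3, 3, -3], [1, -1, 2]]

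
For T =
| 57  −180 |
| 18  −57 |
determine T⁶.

[[729, 0], [0, 729]]

tr T = 0 and det T = −9, so the characteristic polynomial is λ² − (0)λ + (−9) with roots −3 and 3.
Eigenvectors give P = [[3, 10], [1, 3]] with P⁻¹ = [[−3, 10], [1, −3]], and T = P·diag(−3, 3)·P⁻¹.
Then T⁶ = P·diag(729, 729)·P⁻¹ = [[2187, 7290], [729, 2187]] · [[−3, 10], [1, −3]] = [[729, 0], [0, 729]].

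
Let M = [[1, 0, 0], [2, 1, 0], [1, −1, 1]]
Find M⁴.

M = I + N where N = [[0, 0, 0], [2, 0, 0], [1, −1, 0]] is strictly lower-triangular, so N³ = 0.
(I + N)⁴ = I + 4·N + 6·N² = [[1, 0, 0], [8, 1, 0], [−8, −4, 1]].

[[1, 0, 0], [8, 1, 0], [−8, −4, 1]]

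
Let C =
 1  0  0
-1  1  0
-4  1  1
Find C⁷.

C = I + N where N = [[0, 0, 0], [-1, 0, 0], [-4, 1, 0]] is strictly lower-triangular, so N³ = 0.
(I + N)⁷ = I + 7·N + 21·N² = [[1, 0, 0], [-7, 1, 0], [-49, 7, 1]].

[[1, 0, 0], [-7, 1, 0], [-49, 7, 1]]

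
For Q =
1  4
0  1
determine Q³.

Q = I + N where N = [[0, 4], [0, 0]] is strictly upper-triangular, so N² = 0.
(I + N)³ = I + 3·N = [[1, 12], [0, 1]].

[[1, 12], [0, 1]]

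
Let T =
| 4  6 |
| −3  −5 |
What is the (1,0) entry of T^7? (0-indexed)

tr T = −1 and det T = −2, so the characteristic polynomial is λ² − (−1)λ + (−2) with roots −2 and 1.
Eigenvectors give P = [[1, −2], [−1, 1]] with P⁻¹ = [[−1, −2], [−1, −1]], and T = P·diag(−2, 1)·P⁻¹.
Then T^7 = P·diag(−128, 1)·P⁻¹ = [[−128, −2], [128, 1]] · [[−1, −2], [−1, −1]] = [[130, 258], [−129, −257]].

−129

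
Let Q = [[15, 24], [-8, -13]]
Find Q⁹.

[[78735, 118104], [-39368, -59053]]

tr Q = 2 and det Q = -3, so the characteristic polynomial is λ² − (2)λ + (-3) with roots 3 and -1.
Eigenvectors give P = [[-2, -3], [1, 2]] with P⁻¹ = [[-2, -3], [1, 2]], and Q = P·diag(3, -1)·P⁻¹.
Then Q⁹ = P·diag(19683, -1)·P⁻¹ = [[-39366, 3], [19683, -2]] · [[-2, -3], [1, 2]] = [[78735, 118104], [-39368, -59053]].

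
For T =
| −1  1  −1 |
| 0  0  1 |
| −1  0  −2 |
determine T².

[[2, −1, 4], [−1, 0, −2], [3, −1, 5]]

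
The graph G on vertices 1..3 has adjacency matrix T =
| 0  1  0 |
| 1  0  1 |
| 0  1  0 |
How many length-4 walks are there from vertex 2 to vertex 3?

The number of length-4 walks from vertex 2 to vertex 3 is entry (2,3) of T⁴, where T is the adjacency matrix.
T² = [[1, 0, 1], [0, 2, 0], [1, 0, 1]]
T³ = [[0, 2, 0], [2, 0, 2], [0, 2, 0]]
T⁴ = [[2, 0, 2], [0, 4, 0], [2, 0, 2]]

0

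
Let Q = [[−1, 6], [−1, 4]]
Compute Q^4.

[[−29, 90], [−15, 46]]

tr Q = 3 and det Q = 2, so the characteristic polynomial is λ² − (3)λ + (2) with roots 1 and 2.
Eigenvectors give P = [[−3, −2], [−1, −1]] with P⁻¹ = [[−1, 2], [1, −3]], and Q = P·diag(1, 2)·P⁻¹.
Then Q^4 = P·diag(1, 16)·P⁻¹ = [[−3, −32], [−1, −16]] · [[−1, 2], [1, −3]] = [[−29, 90], [−15, 46]].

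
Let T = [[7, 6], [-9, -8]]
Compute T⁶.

tr T = -1 and det T = -2, so the characteristic polynomial is λ² − (-1)λ + (-2) with roots -2 and 1.
Eigenvectors give P = [[-2, 1], [3, -1]] with P⁻¹ = [[1, 1], [3, 2]], and T = P·diag(-2, 1)·P⁻¹.
Then T⁶ = P·diag(64, 1)·P⁻¹ = [[-128, 1], [192, -1]] · [[1, 1], [3, 2]] = [[-125, -126], [189, 190]].

[[-125, -126], [189, 190]]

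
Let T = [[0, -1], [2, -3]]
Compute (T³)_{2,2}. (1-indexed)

tr T = -3 and det T = 2, so the characteristic polynomial is λ² − (-3)λ + (2) with roots -2 and -1.
Eigenvectors give P = [[-1, 1], [-2, 1]] with P⁻¹ = [[1, -1], [2, -1]], and T = P·diag(-2, -1)·P⁻¹.
Then T³ = P·diag(-8, -1)·P⁻¹ = [[8, -1], [16, -1]] · [[1, -1], [2, -1]] = [[6, -7], [14, -15]].

-15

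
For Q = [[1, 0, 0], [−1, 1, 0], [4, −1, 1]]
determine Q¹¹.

Q = I + N where N = [[0, 0, 0], [−1, 0, 0], [4, −1, 0]] is strictly lower-triangular, so N³ = 0.
(I + N)¹¹ = I + 11·N + 55·N² = [[1, 0, 0], [−11, 1, 0], [99, −11, 1]].

[[1, 0, 0], [−11, 1, 0], [99, −11, 1]]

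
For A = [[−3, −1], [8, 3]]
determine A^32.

A² = I (check: tr A = 0 and det A = −1), so A^32 = I since 32 is even.

[[1, 0], [0, 1]]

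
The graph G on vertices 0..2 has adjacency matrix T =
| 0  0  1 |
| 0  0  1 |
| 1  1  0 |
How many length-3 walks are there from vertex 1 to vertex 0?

0

The number of length-3 walks from vertex 1 to vertex 0 is entry (1,0) of T³, where T is the adjacency matrix.
T² = [[1, 1, 0], [1, 1, 0], [0, 0, 2]]
T³ = [[0, 0, 2], [0, 0, 2], [2, 2, 0]]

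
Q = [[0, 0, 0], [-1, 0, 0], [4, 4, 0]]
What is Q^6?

Q is strictly triangular, hence nilpotent: Q^3 = 0, so Q^6 = 0.

[[0, 0, 0], [0, 0, 0], [0, 0, 0]]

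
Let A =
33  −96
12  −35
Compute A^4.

tr A = −2 and det A = −3, so the characteristic polynomial is λ² − (−2)λ + (−3) with roots −3 and 1.
Eigenvectors give P = [[8, 3], [3, 1]] with P⁻¹ = [[−1, 3], [3, −8]], and A = P·diag(−3, 1)·P⁻¹.
Then A^4 = P·diag(81, 1)·P⁻¹ = [[648, 3], [243, 1]] · [[−1, 3], [3, −8]] = [[−639, 1920], [−240, 721]].

[[−639, 1920], [−240, 721]]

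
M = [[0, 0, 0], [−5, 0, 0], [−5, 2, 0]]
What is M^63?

M is strictly triangular, hence nilpotent: M^3 = 0, so M^63 = 0.

[[0, 0, 0], [0, 0, 0], [0, 0, 0]]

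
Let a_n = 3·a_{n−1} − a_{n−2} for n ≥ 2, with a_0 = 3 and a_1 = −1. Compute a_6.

With companion matrix B = [[3, −1], [1, 0]], [a_n, a_{n−1}]ᵀ = B·[a_{n−1}, a_{n−2}]ᵀ, so [a_6, a_5]ᵀ = B⁵·[a_1, a_0]ᵀ.
B⁵ = [[144, −55], [55, −21]], giving [a_6, a_5]ᵀ = [[−309], [−118]].

−309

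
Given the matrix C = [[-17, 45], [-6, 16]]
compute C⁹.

tr C = -1 and det C = -2, so the characteristic polynomial is λ² − (-1)λ + (-2) with roots 1 and -2.
Eigenvectors give P = [[5, -3], [2, -1]] with P⁻¹ = [[-1, 3], [-2, 5]], and C = P·diag(1, -2)·P⁻¹.
Then C⁹ = P·diag(1, -512)·P⁻¹ = [[5, 1536], [2, 512]] · [[-1, 3], [-2, 5]] = [[-3077, 7695], [-1026, 2566]].

[[-3077, 7695], [-1026, 2566]]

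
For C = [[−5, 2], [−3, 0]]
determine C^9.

tr C = −5 and det C = 6, so the characteristic polynomial is λ² − (−5)λ + (6) with roots −2 and −3.
Eigenvectors give P = [[−2, 1], [−3, 1]] with P⁻¹ = [[1, −1], [3, −2]], and C = P·diag(−2, −3)·P⁻¹.
Then C^9 = P·diag(−512, −19683)·P⁻¹ = [[1024, −19683], [1536, −19683]] · [[1, −1], [3, −2]] = [[−58025, 38342], [−57513, 37830]].

[[−58025, 38342], [−57513, 37830]]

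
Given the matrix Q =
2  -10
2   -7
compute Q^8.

tr Q = -5 and det Q = 6, so the characteristic polynomial is λ² − (-5)λ + (6) with roots -3 and -2.
Eigenvectors give P = [[-2, 5], [-1, 2]] with P⁻¹ = [[2, -5], [1, -2]], and Q = P·diag(-3, -2)·P⁻¹.
Then Q^8 = P·diag(6561, 256)·P⁻¹ = [[-13122, 1280], [-6561, 512]] · [[2, -5], [1, -2]] = [[-24964, 63050], [-12610, 31781]].

[[-24964, 63050], [-12610, 31781]]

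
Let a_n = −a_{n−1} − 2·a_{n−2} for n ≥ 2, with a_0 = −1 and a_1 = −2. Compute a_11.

−24

With companion matrix B = [[−1, −2], [1, 0]], [a_n, a_{n−1}]ᵀ = B·[a_{n−1}, a_{n−2}]ᵀ, so [a_11, a_10]ᵀ = B^10·[a_1, a_0]ᵀ.
B^10 = [[23, −22], [11, 34]], giving [a_11, a_10]ᵀ = [[−24], [−56]].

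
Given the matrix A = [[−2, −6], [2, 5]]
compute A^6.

tr A = 3 and det A = 2, so the characteristic polynomial is λ² − (3)λ + (2) with roots 1 and 2.
Eigenvectors give P = [[−2, −3], [1, 2]] with P⁻¹ = [[−2, −3], [1, 2]], and A = P·diag(1, 2)·P⁻¹.
Then A^6 = P·diag(1, 64)·P⁻¹ = [[−2, −192], [1, 128]] · [[−2, −3], [1, 2]] = [[−188, −378], [126, 253]].

[[−188, −378], [126, 253]]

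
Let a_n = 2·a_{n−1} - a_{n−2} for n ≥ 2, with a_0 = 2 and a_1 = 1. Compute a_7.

-5

With companion matrix T = [[2, -1], [1, 0]], [a_n, a_{n−1}]ᵀ = T·[a_{n−1}, a_{n−2}]ᵀ, so [a_7, a_6]ᵀ = T^6·[a_1, a_0]ᵀ.
T^6 = [[7, -6], [6, -5]], giving [a_7, a_6]ᵀ = [[-5], [-4]].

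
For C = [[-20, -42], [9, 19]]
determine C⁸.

tr C = -1 and det C = -2, so the characteristic polynomial is λ² − (-1)λ + (-2) with roots -2 and 1.
Eigenvectors give P = [[7, -2], [-3, 1]] with P⁻¹ = [[1, 2], [3, 7]], and C = P·diag(-2, 1)·P⁻¹.
Then C⁸ = P·diag(256, 1)·P⁻¹ = [[1792, -2], [-768, 1]] · [[1, 2], [3, 7]] = [[1786, 3570], [-765, -1529]].

[[1786, 3570], [-765, -1529]]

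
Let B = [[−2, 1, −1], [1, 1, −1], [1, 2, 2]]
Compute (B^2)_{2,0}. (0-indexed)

2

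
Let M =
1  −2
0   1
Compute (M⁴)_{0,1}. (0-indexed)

M = I + N where N = [[0, −2], [0, 0]] is strictly upper-triangular, so N² = 0.
(I + N)⁴ = I + 4·N = [[1, −8], [0, 1]].

−8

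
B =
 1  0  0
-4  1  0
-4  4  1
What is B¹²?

[[1, 0, 0], [-48, 1, 0], [-1104, 48, 1]]

B = I + N where N = [[0, 0, 0], [-4, 0, 0], [-4, 4, 0]] is strictly lower-triangular, so N³ = 0.
(I + N)¹² = I + 12·N + 66·N² = [[1, 0, 0], [-48, 1, 0], [-1104, 48, 1]].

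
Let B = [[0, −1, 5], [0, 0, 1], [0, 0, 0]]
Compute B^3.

[[0, 0, 0], [0, 0, 0], [0, 0, 0]]

B is strictly triangular, hence nilpotent: B^3 = 0, so B^3 = 0.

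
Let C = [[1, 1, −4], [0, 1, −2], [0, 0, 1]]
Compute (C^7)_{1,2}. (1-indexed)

C = I + N where N = [[0, 1, −4], [0, 0, −2], [0, 0, 0]] is strictly upper-triangular, so N^3 = 0.
(I + N)^7 = I + 7·N + 21·N^2 = [[1, 7, −70], [0, 1, −14], [0, 0, 1]].

7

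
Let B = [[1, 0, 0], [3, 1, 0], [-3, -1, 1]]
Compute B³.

[[1, 0, 0], [9, 1, 0], [-18, -3, 1]]

B = I + N where N = [[0, 0, 0], [3, 0, 0], [-3, -1, 0]] is strictly lower-triangular, so N³ = 0.
(I + N)³ = I + 3·N + 3·N² = [[1, 0, 0], [9, 1, 0], [-18, -3, 1]].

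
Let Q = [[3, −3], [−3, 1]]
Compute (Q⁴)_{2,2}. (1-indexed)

244

Q² = [[18, −12], [−12, 10]]
Q³ = [[90, −66], [−66, 46]]
Q⁴ = [[468, −336], [−336, 244]]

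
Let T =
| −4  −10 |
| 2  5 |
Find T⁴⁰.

[[−4, −10], [2, 5]]

T² = T (a projection; rank 1, trace 1), so T⁴⁰ = T.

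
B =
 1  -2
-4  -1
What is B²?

[[9, 0], [0, 9]]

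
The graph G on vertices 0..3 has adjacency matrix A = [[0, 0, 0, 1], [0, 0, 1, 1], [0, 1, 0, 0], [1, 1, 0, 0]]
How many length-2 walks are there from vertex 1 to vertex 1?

The number of length-2 walks from vertex 1 to vertex 1 is entry (1,1) of A², where A is the adjacency matrix.
A² = [[1, 1, 0, 0], [1, 2, 0, 0], [0, 0, 1, 1], [0, 0, 1, 2]]

2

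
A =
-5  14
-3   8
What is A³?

tr A = 3 and det A = 2, so the characteristic polynomial is λ² − (3)λ + (2) with roots 1 and 2.
Eigenvectors give P = [[-7, -2], [-3, -1]] with P⁻¹ = [[-1, 2], [3, -7]], and A = P·diag(1, 2)·P⁻¹.
Then A³ = P·diag(1, 8)·P⁻¹ = [[-7, -16], [-3, -8]] · [[-1, 2], [3, -7]] = [[-41, 98], [-21, 50]].

[[-41, 98], [-21, 50]]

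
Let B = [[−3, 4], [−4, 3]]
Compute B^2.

[[−7, 0], [0, −7]]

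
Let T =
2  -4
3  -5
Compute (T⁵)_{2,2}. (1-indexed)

tr T = -3 and det T = 2, so the characteristic polynomial is λ² − (-3)λ + (2) with roots -1 and -2.
Eigenvectors give P = [[4, 1], [3, 1]] with P⁻¹ = [[1, -1], [-3, 4]], and T = P·diag(-1, -2)·P⁻¹.
Then T⁵ = P·diag(-1, -32)·P⁻¹ = [[-4, -32], [-3, -32]] · [[1, -1], [-3, 4]] = [[92, -124], [93, -125]].

-125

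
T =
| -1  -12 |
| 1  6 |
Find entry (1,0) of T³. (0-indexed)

19

tr T = 5 and det T = 6, so the characteristic polynomial is λ² − (5)λ + (6) with roots 2 and 3.
Eigenvectors give P = [[4, 3], [-1, -1]] with P⁻¹ = [[1, 3], [-1, -4]], and T = P·diag(2, 3)·P⁻¹.
Then T³ = P·diag(8, 27)·P⁻¹ = [[32, 81], [-8, -27]] · [[1, 3], [-1, -4]] = [[-49, -228], [19, 84]].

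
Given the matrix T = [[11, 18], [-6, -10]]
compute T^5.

[[131, 198], [-66, -100]]

tr T = 1 and det T = -2, so the characteristic polynomial is λ² − (1)λ + (-2) with roots -1 and 2.
Eigenvectors give P = [[3, -2], [-2, 1]] with P⁻¹ = [[-1, -2], [-2, -3]], and T = P·diag(-1, 2)·P⁻¹.
Then T^5 = P·diag(-1, 32)·P⁻¹ = [[-3, -64], [2, 32]] · [[-1, -2], [-2, -3]] = [[131, 198], [-66, -100]].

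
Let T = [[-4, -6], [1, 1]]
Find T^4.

tr T = -3 and det T = 2, so the characteristic polynomial is λ² − (-3)λ + (2) with roots -2 and -1.
Eigenvectors give P = [[-3, -2], [1, 1]] with P⁻¹ = [[-1, -2], [1, 3]], and T = P·diag(-2, -1)·P⁻¹.
Then T^4 = P·diag(16, 1)·P⁻¹ = [[-48, -2], [16, 1]] · [[-1, -2], [1, 3]] = [[46, 90], [-15, -29]].

[[46, 90], [-15, -29]]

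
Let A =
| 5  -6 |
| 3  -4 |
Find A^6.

[[127, -126], [63, -62]]

tr A = 1 and det A = -2, so the characteristic polynomial is λ² − (1)λ + (-2) with roots -1 and 2.
Eigenvectors give P = [[1, 2], [1, 1]] with P⁻¹ = [[-1, 2], [1, -1]], and A = P·diag(-1, 2)·P⁻¹.
Then A^6 = P·diag(1, 64)·P⁻¹ = [[1, 128], [1, 64]] · [[-1, 2], [1, -1]] = [[127, -126], [63, -62]].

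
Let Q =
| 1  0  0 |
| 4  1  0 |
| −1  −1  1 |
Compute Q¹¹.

Q = I + N where N = [[0, 0, 0], [4, 0, 0], [−1, −1, 0]] is strictly lower-triangular, so N³ = 0.
(I + N)¹¹ = I + 11·N + 55·N² = [[1, 0, 0], [44, 1, 0], [−231, −11, 1]].

[[1, 0, 0], [44, 1, 0], [−231, −11, 1]]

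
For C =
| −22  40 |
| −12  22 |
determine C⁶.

tr C = 0 and det C = −4, so the characteristic polynomial is λ² − (0)λ + (−4) with roots 2 and −2.
Eigenvectors give P = [[−5, 2], [−3, 1]] with P⁻¹ = [[1, −2], [3, −5]], and C = P·diag(2, −2)·P⁻¹.
Then C⁶ = P·diag(64, 64)·P⁻¹ = [[−320, 128], [−192, 64]] · [[1, −2], [3, −5]] = [[64, 0], [0, 64]].

[[64, 0], [0, 64]]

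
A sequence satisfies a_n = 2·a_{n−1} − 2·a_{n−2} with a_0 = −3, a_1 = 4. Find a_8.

With companion matrix T = [[2, −2], [1, 0]], [a_n, a_{n−1}]ᵀ = T·[a_{n−1}, a_{n−2}]ᵀ, so [a_8, a_7]ᵀ = T^7·[a_1, a_0]ᵀ.
T^7 = [[0, 16], [−8, 16]], giving [a_8, a_7]ᵀ = [[−48], [−80]].

−48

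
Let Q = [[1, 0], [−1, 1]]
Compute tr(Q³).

Q = I + N where N = [[0, 0], [−1, 0]] is strictly lower-triangular, so N² = 0.
(I + N)³ = I + 3·N = [[1, 0], [−3, 1]].

2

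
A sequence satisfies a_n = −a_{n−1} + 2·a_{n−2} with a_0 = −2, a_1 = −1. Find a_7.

With companion matrix A = [[−1, 2], [1, 0]], [a_n, a_{n−1}]ᵀ = A·[a_{n−1}, a_{n−2}]ᵀ, so [a_7, a_6]ᵀ = A^6·[a_1, a_0]ᵀ.
A^6 = [[43, −42], [−21, 22]], giving [a_7, a_6]ᵀ = [[41], [−23]].

41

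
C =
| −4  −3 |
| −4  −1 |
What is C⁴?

C² = [[28, 15], [20, 13]]
C³ = [[−172, −99], [−132, −73]]
C⁴ = [[1084, 615], [820, 469]]

[[1084, 615], [820, 469]]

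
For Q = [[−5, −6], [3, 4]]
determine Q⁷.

tr Q = −1 and det Q = −2, so the characteristic polynomial is λ² − (−1)λ + (−2) with roots 1 and −2.
Eigenvectors give P = [[−1, 2], [1, −1]] with P⁻¹ = [[1, 2], [1, 1]], and Q = P·diag(1, −2)·P⁻¹.
Then Q⁷ = P·diag(1, −128)·P⁻¹ = [[−1, −256], [1, 128]] · [[1, 2], [1, 1]] = [[−257, −258], [129, 130]].

[[−257, −258], [129, 130]]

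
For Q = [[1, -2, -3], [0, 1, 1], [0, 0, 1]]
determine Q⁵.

[[1, -10, -35], [0, 1, 5], [0, 0, 1]]

Q = I + N where N = [[0, -2, -3], [0, 0, 1], [0, 0, 0]] is strictly upper-triangular, so N³ = 0.
(I + N)⁵ = I + 5·N + 10·N² = [[1, -10, -35], [0, 1, 5], [0, 0, 1]].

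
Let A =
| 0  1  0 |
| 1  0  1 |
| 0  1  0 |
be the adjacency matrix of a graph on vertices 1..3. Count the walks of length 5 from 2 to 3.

The number of length-5 walks from vertex 2 to vertex 3 is entry (2,3) of A⁵, where A is the adjacency matrix.
A² = [[1, 0, 1], [0, 2, 0], [1, 0, 1]]
A³ = [[0, 2, 0], [2, 0, 2], [0, 2, 0]]
A⁴ = [[2, 0, 2], [0, 4, 0], [2, 0, 2]]
A⁵ = [[0, 4, 0], [4, 0, 4], [0, 4, 0]]

4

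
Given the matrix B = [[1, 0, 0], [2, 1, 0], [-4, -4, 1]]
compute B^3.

[[1, 0, 0], [6, 1, 0], [-36, -12, 1]]

B = I + N where N = [[0, 0, 0], [2, 0, 0], [-4, -4, 0]] is strictly lower-triangular, so N^3 = 0.
(I + N)^3 = I + 3·N + 3·N^2 = [[1, 0, 0], [6, 1, 0], [-36, -12, 1]].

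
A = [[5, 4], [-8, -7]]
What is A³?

[[29, 28], [-56, -55]]

tr A = -2 and det A = -3, so the characteristic polynomial is λ² − (-2)λ + (-3) with roots -3 and 1.
Eigenvectors give P = [[-1, 1], [2, -1]] with P⁻¹ = [[1, 1], [2, 1]], and A = P·diag(-3, 1)·P⁻¹.
Then A³ = P·diag(-27, 1)·P⁻¹ = [[27, 1], [-54, -1]] · [[1, 1], [2, 1]] = [[29, 28], [-56, -55]].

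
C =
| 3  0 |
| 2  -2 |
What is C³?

C² = [[9, 0], [2, 4]]
C³ = [[27, 0], [14, -8]]

[[27, 0], [14, -8]]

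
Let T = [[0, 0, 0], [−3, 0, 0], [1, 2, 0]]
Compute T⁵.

T is strictly triangular, hence nilpotent: T³ = 0, so T⁵ = 0.

[[0, 0, 0], [0, 0, 0], [0, 0, 0]]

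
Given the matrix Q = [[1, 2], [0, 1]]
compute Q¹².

Q = I + N where N = [[0, 2], [0, 0]] is strictly upper-triangular, so N² = 0.
(I + N)¹² = I + 12·N = [[1, 24], [0, 1]].

[[1, 24], [0, 1]]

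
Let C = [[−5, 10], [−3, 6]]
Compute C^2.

C² = C (a projection; rank 1, trace 1), so C^2 = C.

[[−5, 10], [−3, 6]]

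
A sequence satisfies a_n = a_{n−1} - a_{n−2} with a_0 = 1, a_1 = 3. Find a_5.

-2

With companion matrix T = [[1, -1], [1, 0]], [a_n, a_{n−1}]ᵀ = T·[a_{n−1}, a_{n−2}]ᵀ, so [a_5, a_4]ᵀ = T^4·[a_1, a_0]ᵀ.
T^4 = [[-1, 1], [-1, 0]], giving [a_5, a_4]ᵀ = [[-2], [-3]].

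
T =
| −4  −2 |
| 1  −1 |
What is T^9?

tr T = −5 and det T = 6, so the characteristic polynomial is λ² − (−5)λ + (6) with roots −3 and −2.
Eigenvectors give P = [[2, −1], [−1, 1]] with P⁻¹ = [[1, 1], [1, 2]], and T = P·diag(−3, −2)·P⁻¹.
Then T^9 = P·diag(−19683, −512)·P⁻¹ = [[−39366, 512], [19683, −512]] · [[1, 1], [1, 2]] = [[−38854, −38342], [19171, 18659]].

[[−38854, −38342], [19171, 18659]]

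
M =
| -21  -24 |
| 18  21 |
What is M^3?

tr M = 0 and det M = -9, so the characteristic polynomial is λ² − (0)λ + (-9) with roots -3 and 3.
Eigenvectors give P = [[4, -1], [-3, 1]] with P⁻¹ = [[1, 1], [3, 4]], and M = P·diag(-3, 3)·P⁻¹.
Then M^3 = P·diag(-27, 27)·P⁻¹ = [[-108, -27], [81, 27]] · [[1, 1], [3, 4]] = [[-189, -216], [162, 189]].

[[-189, -216], [162, 189]]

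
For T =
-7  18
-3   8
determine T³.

[[-19, 54], [-9, 26]]

tr T = 1 and det T = -2, so the characteristic polynomial is λ² − (1)λ + (-2) with roots 2 and -1.
Eigenvectors give P = [[2, 3], [1, 1]] with P⁻¹ = [[-1, 3], [1, -2]], and T = P·diag(2, -1)·P⁻¹.
Then T³ = P·diag(8, -1)·P⁻¹ = [[16, -3], [8, -1]] · [[-1, 3], [1, -2]] = [[-19, 54], [-9, 26]].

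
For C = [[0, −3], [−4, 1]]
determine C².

[[12, −3], [−4, 13]]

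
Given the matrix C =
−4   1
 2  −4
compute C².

[[18, −8], [−16, 18]]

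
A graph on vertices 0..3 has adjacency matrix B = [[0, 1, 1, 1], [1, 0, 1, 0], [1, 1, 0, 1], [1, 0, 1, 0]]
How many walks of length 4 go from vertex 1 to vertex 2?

9

The number of length-4 walks from vertex 1 to vertex 2 is entry (1,2) of B⁴, where B is the adjacency matrix.
B² = [[3, 1, 2, 1], [1, 2, 1, 2], [2, 1, 3, 1], [1, 2, 1, 2]]
B³ = [[4, 5, 5, 5], [5, 2, 5, 2], [5, 5, 4, 5], [5, 2, 5, 2]]
B⁴ = [[15, 9, 14, 9], [9, 10, 9, 10], [14, 9, 15, 9], [9, 10, 9, 10]]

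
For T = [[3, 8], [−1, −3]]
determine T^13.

[[3, 8], [−1, −3]]

T² = I (check: tr T = 0 and det T = −1), so T^13 = T since 13 is odd.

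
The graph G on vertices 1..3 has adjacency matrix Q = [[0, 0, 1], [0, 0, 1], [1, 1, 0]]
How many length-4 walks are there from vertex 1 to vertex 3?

The number of length-4 walks from vertex 1 to vertex 3 is entry (1,3) of Q⁴, where Q is the adjacency matrix.
Q² = [[1, 1, 0], [1, 1, 0], [0, 0, 2]]
Q³ = [[0, 0, 2], [0, 0, 2], [2, 2, 0]]
Q⁴ = [[2, 2, 0], [2, 2, 0], [0, 0, 4]]

0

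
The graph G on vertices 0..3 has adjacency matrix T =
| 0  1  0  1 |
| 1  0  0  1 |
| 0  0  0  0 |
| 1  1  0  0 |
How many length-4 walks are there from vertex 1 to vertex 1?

6

The number of length-4 walks from vertex 1 to vertex 1 is entry (1,1) of T^4, where T is the adjacency matrix.
T^2 = [[2, 1, 0, 1], [1, 2, 0, 1], [0, 0, 0, 0], [1, 1, 0, 2]]
T^3 = [[2, 3, 0, 3], [3, 2, 0, 3], [0, 0, 0, 0], [3, 3, 0, 2]]
T^4 = [[6, 5, 0, 5], [5, 6, 0, 5], [0, 0, 0, 0], [5, 5, 0, 6]]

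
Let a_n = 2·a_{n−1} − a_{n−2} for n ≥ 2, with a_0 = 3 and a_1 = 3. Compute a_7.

With companion matrix M = [[2, −1], [1, 0]], [a_n, a_{n−1}]ᵀ = M·[a_{n−1}, a_{n−2}]ᵀ, so [a_7, a_6]ᵀ = M⁶·[a_1, a_0]ᵀ.
M⁶ = [[7, −6], [6, −5]], giving [a_7, a_6]ᵀ = [[3], [3]].

3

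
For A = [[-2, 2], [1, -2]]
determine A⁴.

A² = [[6, -8], [-4, 6]]
A³ = [[-20, 28], [14, -20]]
A⁴ = [[68, -96], [-48, 68]]

[[68, -96], [-48, 68]]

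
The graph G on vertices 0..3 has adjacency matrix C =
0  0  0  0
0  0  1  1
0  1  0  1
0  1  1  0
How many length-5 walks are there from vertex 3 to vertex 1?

11

The number of length-5 walks from vertex 3 to vertex 1 is entry (3,1) of C⁵, where C is the adjacency matrix.
C² = [[0, 0, 0, 0], [0, 2, 1, 1], [0, 1, 2, 1], [0, 1, 1, 2]]
C³ = [[0, 0, 0, 0], [0, 2, 3, 3], [0, 3, 2, 3], [0, 3, 3, 2]]
C⁴ = [[0, 0, 0, 0], [0, 6, 5, 5], [0, 5, 6, 5], [0, 5, 5, 6]]
C⁵ = [[0, 0, 0, 0], [0, 10, 11, 11], [0, 11, 10, 11], [0, 11, 11, 10]]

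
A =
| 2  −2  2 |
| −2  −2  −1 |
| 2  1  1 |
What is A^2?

[[12, 2, 8], [−2, 7, −3], [4, −5, 4]]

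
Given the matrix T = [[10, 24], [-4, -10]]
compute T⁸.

[[256, 0], [0, 256]]

tr T = 0 and det T = -4, so the characteristic polynomial is λ² − (0)λ + (-4) with roots 2 and -2.
Eigenvectors give P = [[-3, 2], [1, -1]] with P⁻¹ = [[-1, -2], [-1, -3]], and T = P·diag(2, -2)·P⁻¹.
Then T⁸ = P·diag(256, 256)·P⁻¹ = [[-768, 512], [256, -256]] · [[-1, -2], [-1, -3]] = [[256, 0], [0, 256]].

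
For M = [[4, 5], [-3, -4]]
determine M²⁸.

M² = I (check: tr M = 0 and det M = -1), so M²⁸ = I since 28 is even.

[[1, 0], [0, 1]]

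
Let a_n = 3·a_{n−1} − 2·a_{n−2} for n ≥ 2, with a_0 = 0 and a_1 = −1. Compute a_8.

−255

With companion matrix C = [[3, −2], [1, 0]], [a_n, a_{n−1}]ᵀ = C·[a_{n−1}, a_{n−2}]ᵀ, so [a_8, a_7]ᵀ = C^7·[a_1, a_0]ᵀ.
C^7 = [[255, −254], [127, −126]], giving [a_8, a_7]ᵀ = [[−255], [−127]].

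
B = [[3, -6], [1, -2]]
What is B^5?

B² = B (a projection; rank 1, trace 1), so B^5 = B.

[[3, -6], [1, -2]]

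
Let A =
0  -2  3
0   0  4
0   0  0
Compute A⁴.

[[0, 0, 0], [0, 0, 0], [0, 0, 0]]

A is strictly triangular, hence nilpotent: A³ = 0, so A⁴ = 0.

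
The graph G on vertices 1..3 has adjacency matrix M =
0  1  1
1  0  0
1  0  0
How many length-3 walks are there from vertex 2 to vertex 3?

0

The number of length-3 walks from vertex 2 to vertex 3 is entry (2,3) of M³, where M is the adjacency matrix.
M² = [[2, 0, 0], [0, 1, 1], [0, 1, 1]]
M³ = [[0, 2, 2], [2, 0, 0], [2, 0, 0]]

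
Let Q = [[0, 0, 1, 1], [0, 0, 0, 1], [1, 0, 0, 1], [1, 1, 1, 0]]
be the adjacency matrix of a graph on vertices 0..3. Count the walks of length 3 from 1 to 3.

3

The number of length-3 walks from vertex 1 to vertex 3 is entry (1,3) of Q³, where Q is the adjacency matrix.
Q² = [[2, 1, 1, 1], [1, 1, 1, 0], [1, 1, 2, 1], [1, 0, 1, 3]]
Q³ = [[2, 1, 3, 4], [1, 0, 1, 3], [3, 1, 2, 4], [4, 3, 4, 2]]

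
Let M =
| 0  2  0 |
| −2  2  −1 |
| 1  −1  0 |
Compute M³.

[[−10, 2, −4], [−4, −6, −1], [1, 3, 0]]

M² = [[−4, 4, −2], [−5, 1, −2], [2, 0, 1]]
M³ = [[−10, 2, −4], [−4, −6, −1], [1, 3, 0]]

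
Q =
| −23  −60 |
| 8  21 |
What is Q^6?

tr Q = −2 and det Q = −3, so the characteristic polynomial is λ² − (−2)λ + (−3) with roots −3 and 1.
Eigenvectors give P = [[−3, −5], [1, 2]] with P⁻¹ = [[−2, −5], [1, 3]], and Q = P·diag(−3, 1)·P⁻¹.
Then Q^6 = P·diag(729, 1)·P⁻¹ = [[−2187, −5], [729, 2]] · [[−2, −5], [1, 3]] = [[4369, 10920], [−1456, −3639]].

[[4369, 10920], [−1456, −3639]]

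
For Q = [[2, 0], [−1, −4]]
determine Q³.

[[8, 0], [−12, −64]]

Q² = [[4, 0], [2, 16]]
Q³ = [[8, 0], [−12, −64]]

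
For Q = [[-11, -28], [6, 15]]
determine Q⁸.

tr Q = 4 and det Q = 3, so the characteristic polynomial is λ² − (4)λ + (3) with roots 1 and 3.
Eigenvectors give P = [[7, 2], [-3, -1]] with P⁻¹ = [[1, 2], [-3, -7]], and Q = P·diag(1, 3)·P⁻¹.
Then Q⁸ = P·diag(1, 6561)·P⁻¹ = [[7, 13122], [-3, -6561]] · [[1, 2], [-3, -7]] = [[-39359, -91840], [19680, 45921]].

[[-39359, -91840], [19680, 45921]]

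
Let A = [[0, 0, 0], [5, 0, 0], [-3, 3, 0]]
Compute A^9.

[[0, 0, 0], [0, 0, 0], [0, 0, 0]]

A is strictly triangular, hence nilpotent: A^3 = 0, so A^9 = 0.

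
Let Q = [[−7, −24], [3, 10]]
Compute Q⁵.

tr Q = 3 and det Q = 2, so the characteristic polynomial is λ² − (3)λ + (2) with roots 2 and 1.
Eigenvectors give P = [[8, 3], [−3, −1]] with P⁻¹ = [[−1, −3], [3, 8]], and Q = P·diag(2, 1)·P⁻¹.
Then Q⁵ = P·diag(32, 1)·P⁻¹ = [[256, 3], [−96, −1]] · [[−1, −3], [3, 8]] = [[−247, −744], [93, 280]].

[[−247, −744], [93, 280]]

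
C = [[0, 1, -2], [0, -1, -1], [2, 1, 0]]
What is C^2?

[[-4, -3, -1], [-2, 0, 1], [0, 1, -5]]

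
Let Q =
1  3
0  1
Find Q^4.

Q = I + N where N = [[0, 3], [0, 0]] is strictly upper-triangular, so N^2 = 0.
(I + N)^4 = I + 4·N = [[1, 12], [0, 1]].

[[1, 12], [0, 1]]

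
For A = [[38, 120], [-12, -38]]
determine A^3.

[[152, 480], [-48, -152]]

tr A = 0 and det A = -4, so the characteristic polynomial is λ² − (0)λ + (-4) with roots -2 and 2.
Eigenvectors give P = [[3, 10], [-1, -3]] with P⁻¹ = [[-3, -10], [1, 3]], and A = P·diag(-2, 2)·P⁻¹.
Then A^3 = P·diag(-8, 8)·P⁻¹ = [[-24, 80], [8, -24]] · [[-3, -10], [1, 3]] = [[152, 480], [-48, -152]].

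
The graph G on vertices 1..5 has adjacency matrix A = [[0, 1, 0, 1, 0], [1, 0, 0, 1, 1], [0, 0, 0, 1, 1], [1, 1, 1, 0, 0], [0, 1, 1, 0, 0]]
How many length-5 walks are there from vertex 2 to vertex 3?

The number of length-5 walks from vertex 2 to vertex 3 is entry (2,3) of A^5, where A is the adjacency matrix.
A^2 = [[2, 1, 1, 1, 1], [1, 3, 2, 1, 0], [1, 2, 2, 0, 0], [1, 1, 0, 3, 2], [1, 0, 0, 2, 2]]
A^3 = [[2, 4, 2, 4, 2], [4, 2, 1, 6, 5], [2, 1, 0, 5, 4], [4, 6, 5, 2, 1], [2, 5, 4, 1, 0]]
A^4 = [[8, 8, 6, 8, 6], [8, 15, 11, 7, 3], [6, 11, 9, 3, 1], [8, 7, 3, 15, 11], [6, 3, 1, 11, 9]]
A^5 = [[16, 22, 14, 22, 14], [22, 18, 10, 34, 26], [14, 10, 4, 26, 20], [22, 34, 26, 18, 10], [14, 26, 20, 10, 4]]

10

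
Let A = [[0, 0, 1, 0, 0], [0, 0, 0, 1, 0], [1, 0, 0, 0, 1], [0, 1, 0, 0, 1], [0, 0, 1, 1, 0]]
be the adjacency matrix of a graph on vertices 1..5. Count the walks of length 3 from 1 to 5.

0

The number of length-3 walks from vertex 1 to vertex 5 is entry (1,5) of A^3, where A is the adjacency matrix.
A^2 = [[1, 0, 0, 0, 1], [0, 1, 0, 0, 1], [0, 0, 2, 1, 0], [0, 0, 1, 2, 0], [1, 1, 0, 0, 2]]
A^3 = [[0, 0, 2, 1, 0], [0, 0, 1, 2, 0], [2, 1, 0, 0, 3], [1, 2, 0, 0, 3], [0, 0, 3, 3, 0]]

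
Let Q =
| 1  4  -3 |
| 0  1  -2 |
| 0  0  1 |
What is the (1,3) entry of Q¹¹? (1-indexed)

Q = I + N where N = [[0, 4, -3], [0, 0, -2], [0, 0, 0]] is strictly upper-triangular, so N³ = 0.
(I + N)¹¹ = I + 11·N + 55·N² = [[1, 44, -473], [0, 1, -22], [0, 0, 1]].

-473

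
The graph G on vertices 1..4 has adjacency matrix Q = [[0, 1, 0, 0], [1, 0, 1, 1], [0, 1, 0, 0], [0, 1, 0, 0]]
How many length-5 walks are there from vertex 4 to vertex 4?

The number of length-5 walks from vertex 4 to vertex 4 is entry (4,4) of Q⁵, where Q is the adjacency matrix.
Q² = [[1, 0, 1, 1], [0, 3, 0, 0], [1, 0, 1, 1], [1, 0, 1, 1]]
Q³ = [[0, 3, 0, 0], [3, 0, 3, 3], [0, 3, 0, 0], [0, 3, 0, 0]]
Q⁴ = [[3, 0, 3, 3], [0, 9, 0, 0], [3, 0, 3, 3], [3, 0, 3, 3]]
Q⁵ = [[0, 9, 0, 0], [9, 0, 9, 9], [0, 9, 0, 0], [0, 9, 0, 0]]

0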